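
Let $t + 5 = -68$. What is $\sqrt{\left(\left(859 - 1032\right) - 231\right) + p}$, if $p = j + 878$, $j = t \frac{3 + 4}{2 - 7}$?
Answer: $\frac{\sqrt{14405}}{5} \approx 24.004$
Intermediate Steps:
$t = -73$ ($t = -5 - 68 = -73$)
$j = \frac{511}{5}$ ($j = - 73 \frac{3 + 4}{2 - 7} = - 73 \frac{7}{-5} = - 73 \cdot 7 \left(- \frac{1}{5}\right) = \left(-73\right) \left(- \frac{7}{5}\right) = \frac{511}{5} \approx 102.2$)
$p = \frac{4901}{5}$ ($p = \frac{511}{5} + 878 = \frac{4901}{5} \approx 980.2$)
$\sqrt{\left(\left(859 - 1032\right) - 231\right) + p} = \sqrt{\left(\left(859 - 1032\right) - 231\right) + \frac{4901}{5}} = \sqrt{\left(-173 - 231\right) + \frac{4901}{5}} = \sqrt{-404 + \frac{4901}{5}} = \sqrt{\frac{2881}{5}} = \frac{\sqrt{14405}}{5}$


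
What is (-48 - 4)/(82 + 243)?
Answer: -4/25 ≈ -0.16000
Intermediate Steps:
(-48 - 4)/(82 + 243) = -52/325 = -52*1/325 = -4/25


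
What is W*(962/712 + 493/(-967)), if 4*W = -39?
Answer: -11295141/1377008 ≈ -8.2027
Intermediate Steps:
W = -39/4 (W = (1/4)*(-39) = -39/4 ≈ -9.7500)
W*(962/712 + 493/(-967)) = -39*(962/712 + 493/(-967))/4 = -39*(962*(1/712) + 493*(-1/967))/4 = -39*(481/356 - 493/967)/4 = -39/4*289619/344252 = -11295141/1377008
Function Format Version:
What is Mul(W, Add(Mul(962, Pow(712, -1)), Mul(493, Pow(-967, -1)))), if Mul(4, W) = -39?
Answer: Rational(-11295141, 1377008) ≈ -8.2027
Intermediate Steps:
W = Rational(-39, 4) (W = Mul(Rational(1, 4), -39) = Rational(-39, 4) ≈ -9.7500)
Mul(W, Add(Mul(962, Pow(712, -1)), Mul(493, Pow(-967, -1)))) = Mul(Rational(-39, 4), Add(Mul(962, Pow(712, -1)), Mul(493, Pow(-967, -1)))) = Mul(Rational(-39, 4), Add(Mul(962, Rational(1, 712)), Mul(493, Rational(-1, 967)))) = Mul(Rational(-39, 4), Add(Rational(481, 356), Rational(-493, 967))) = Mul(Rational(-39, 4), Rational(289619, 344252)) = Rational(-11295141, 1377008)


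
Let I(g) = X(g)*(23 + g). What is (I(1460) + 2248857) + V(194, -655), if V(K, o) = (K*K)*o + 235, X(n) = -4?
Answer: -22408420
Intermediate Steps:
V(K, o) = 235 + o*K² (V(K, o) = K²*o + 235 = o*K² + 235 = 235 + o*K²)
I(g) = -92 - 4*g (I(g) = -4*(23 + g) = -92 - 4*g)
(I(1460) + 2248857) + V(194, -655) = ((-92 - 4*1460) + 2248857) + (235 - 655*194²) = ((-92 - 5840) + 2248857) + (235 - 655*37636) = (-5932 + 2248857) + (235 - 24651580) = 2242925 - 24651345 = -22408420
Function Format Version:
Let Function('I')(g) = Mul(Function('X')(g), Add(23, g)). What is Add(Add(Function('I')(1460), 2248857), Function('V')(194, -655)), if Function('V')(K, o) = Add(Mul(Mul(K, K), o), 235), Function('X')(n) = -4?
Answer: -22408420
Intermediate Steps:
Function('V')(K, o) = Add(235, Mul(o, Pow(K, 2))) (Function('V')(K, o) = Add(Mul(Pow(K, 2), o), 235) = Add(Mul(o, Pow(K, 2)), 235) = Add(235, Mul(o, Pow(K, 2))))
Function('I')(g) = Add(-92, Mul(-4, g)) (Function('I')(g) = Mul(-4, Add(23, g)) = Add(-92, Mul(-4, g)))
Add(Add(Function('I')(1460), 2248857), Function('V')(194, -655)) = Add(Add(Add(-92, Mul(-4, 1460)), 2248857), Add(235, Mul(-655, Pow(194, 2)))) = Add(Add(Add(-92, -5840), 2248857), Add(235, Mul(-655, 37636))) = Add(Add(-5932, 2248857), Add(235, -24651580)) = Add(2242925, -24651345) = -22408420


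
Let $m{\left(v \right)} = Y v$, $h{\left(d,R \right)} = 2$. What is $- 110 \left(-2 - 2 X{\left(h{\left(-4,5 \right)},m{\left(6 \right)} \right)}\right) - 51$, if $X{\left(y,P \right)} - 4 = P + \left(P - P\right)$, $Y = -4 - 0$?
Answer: $-4231$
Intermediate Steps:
$Y = -4$ ($Y = -4 + 0 = -4$)
$m{\left(v \right)} = - 4 v$
$X{\left(y,P \right)} = 4 + P$ ($X{\left(y,P \right)} = 4 + \left(P + \left(P - P\right)\right) = 4 + \left(P + 0\right) = 4 + P$)
$- 110 \left(-2 - 2 X{\left(h{\left(-4,5 \right)},m{\left(6 \right)} \right)}\right) - 51 = - 110 \left(-2 - 2 \left(4 - 24\right)\right) - 51 = - 110 \left(-2 - -40\right) - 51 = - 110 \left(-2 + 40\right) - 51 = \left(-110\right) 38 - 51 = -4180 - 51 = -4231$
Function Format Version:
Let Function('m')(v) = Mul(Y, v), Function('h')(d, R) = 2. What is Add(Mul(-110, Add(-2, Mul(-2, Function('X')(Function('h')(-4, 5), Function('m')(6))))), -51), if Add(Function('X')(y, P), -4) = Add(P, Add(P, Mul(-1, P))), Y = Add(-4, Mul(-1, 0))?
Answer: -4231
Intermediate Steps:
Y = -4 (Y = Add(-4, 0) = -4)
Function('m')(v) = Mul(-4, v)
Function('X')(y, P) = Add(4, P) (Function('X')(y, P) = Add(4, Add(P, Add(P, Mul(-1, P)))) = Add(4, Add(P, 0)) = Add(4, P))
Add(Mul(-110, Add(-2, Mul(-2, Function('X')(Function('h')(-4, 5), Function('m')(6))))), -51) = Add(Mul(-110, Add(-2, Mul(-2, Add(4, Mul(-4, 6))))), -51) = Add(Mul(-110, Add(-2, Mul(-2, Add(4, -24)))), -51) = Add(Mul(-110, Add(-2, Mul(-2, -20))), -51) = Add(Mul(-110, Add(-2, 40)), -51) = Add(Mul(-110, 38), -51) = Add(-4180, -51) = -4231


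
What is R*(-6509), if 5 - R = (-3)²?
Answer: 26036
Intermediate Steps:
R = -4 (R = 5 - 1*(-3)² = 5 - 1*9 = 5 - 9 = -4)
R*(-6509) = -4*(-6509) = 26036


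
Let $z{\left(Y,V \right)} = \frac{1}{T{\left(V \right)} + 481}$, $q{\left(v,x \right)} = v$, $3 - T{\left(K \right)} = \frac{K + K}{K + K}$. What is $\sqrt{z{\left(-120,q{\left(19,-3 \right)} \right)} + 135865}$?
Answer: $\frac{2 \sqrt{7923952617}}{483} \approx 368.6$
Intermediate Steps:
$T{\left(K \right)} = 2$ ($T{\left(K \right)} = 3 - \frac{K + K}{K + K} = 3 - \frac{2 K}{2 K} = 3 - 2 K \frac{1}{2 K} = 3 - 1 = 2$)
$z{\left(Y,V \right)} = \frac{1}{483}$ ($z{\left(Y,V \right)} = \frac{1}{2 + 481} = \frac{1}{483}$)
$\sqrt{z{\left(-120,q{\left(19,-3 \right)} \right)} + 135865} = \sqrt{\frac{1}{483} + 135865} = \sqrt{\frac{65622796}{483}} = \frac{2 \sqrt{7923952617}}{483}$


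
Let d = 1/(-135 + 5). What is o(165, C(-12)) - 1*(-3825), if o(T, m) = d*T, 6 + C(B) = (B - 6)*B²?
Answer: 99417/26 ≈ 3823.7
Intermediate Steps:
d = -1/130 (d = 1/(-130) = -1/130 ≈ -0.0076923)
C(B) = -6 + B²*(-6 + B) (C(B) = -6 + (B - 6)*B² = -6 + (-6 + B)*B² = -6 + B²*(-6 + B))
o(T, m) = -T/130
o(165, C(-12)) - 1*(-3825) = -1/130*165 - 1*(-3825) = -33/26 + 3825 = 99417/26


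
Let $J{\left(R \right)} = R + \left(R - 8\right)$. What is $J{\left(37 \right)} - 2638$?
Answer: $-2572$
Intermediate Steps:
$J{\left(R \right)} = -8 + 2 R$ ($J{\left(R \right)} = R + \left(-8 + R\right) = -8 + 2 R$)
$J{\left(37 \right)} - 2638 = \left(-8 + 2 \cdot 37\right) - 2638 = \left(-8 + 74\right) - 2638 = 66 - 2638 = -2572$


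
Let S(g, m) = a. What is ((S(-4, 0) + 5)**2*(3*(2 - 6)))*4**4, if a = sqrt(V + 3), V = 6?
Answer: -196608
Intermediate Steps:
a = 3 (a = sqrt(6 + 3) = sqrt(9) = 3)
S(g, m) = 3
((S(-4, 0) + 5)**2*(3*(2 - 6)))*4**4 = ((3 + 5)**2*(3*(2 - 6)))*4**4 = (8**2*(3*(-4)))*256 = (64*(-12))*256 = -768*256 = -196608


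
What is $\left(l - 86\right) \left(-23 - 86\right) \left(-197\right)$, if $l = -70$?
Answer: $-3349788$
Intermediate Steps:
$\left(l - 86\right) \left(-23 - 86\right) \left(-197\right) = \left(-70 - 86\right) \left(-23 - 86\right) \left(-197\right) = \left(-156\right) \left(-109\right) \left(-197\right) = 17004 \left(-197\right) = -3349788$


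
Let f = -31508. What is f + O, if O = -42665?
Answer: -74173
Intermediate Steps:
f + O = -31508 - 42665 = -74173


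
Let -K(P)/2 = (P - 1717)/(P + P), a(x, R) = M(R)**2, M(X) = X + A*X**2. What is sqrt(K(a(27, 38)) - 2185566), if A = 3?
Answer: I*sqrt(41737554440583)/4370 ≈ 1478.4*I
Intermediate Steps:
M(X) = X + 3*X**2
a(x, R) = R**2*(1 + 3*R)**2 (a(x, R) = (R*(1 + 3*R))**2 = R**2*(1 + 3*R)**2)
K(P) = -(-1717 + P)/P (K(P) = -2*(P - 1717)/(P + P) = -2*(-1717 + P)/(2*P) = -2*(-1717 + P)*1/(2*P) = -(-1717 + P)/P)
sqrt(K(a(27, 38)) - 2185566) = sqrt((1717 - 38**2*(1 + 3*38)**2)/((38**2*(1 + 3*38)**2)) - 2185566) = sqrt((1717 - 1444*(1 + 114)**2)/((1444*(1 + 114)**2)) - 2185566) = sqrt((1717 - 1444*115**2)/((1444*115**2)) - 2185566) = sqrt((1717 - 1444*13225)/((1444*13225)) - 2185566) = sqrt((1717 - 1*19096900)/19096900 - 2185566) = sqrt((1717 - 19096900)/19096900 - 2185566) = sqrt((1/19096900)*(-19095183) - 2185566) = sqrt(-19095183/19096900 - 2185566) = sqrt(-41737554440583/19096900) = I*sqrt(41737554440583)/4370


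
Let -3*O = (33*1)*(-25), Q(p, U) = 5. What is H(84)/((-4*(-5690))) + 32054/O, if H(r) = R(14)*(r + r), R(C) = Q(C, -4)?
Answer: 1658591/14225 ≈ 116.60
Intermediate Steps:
R(C) = 5
O = 275 (O = -33*1*(-25)/3 = -11*(-25) = -⅓*(-825) = 275)
H(r) = 10*r (H(r) = 5*(r + r) = 5*(2*r) = 10*r)
H(84)/((-4*(-5690))) + 32054/O = (10*84)/((-4*(-5690))) + 32054/275 = 840/22760 + 32054*(1/275) = 840*(1/22760) + 2914/25 = 21/569 + 2914/25 = 1658591/14225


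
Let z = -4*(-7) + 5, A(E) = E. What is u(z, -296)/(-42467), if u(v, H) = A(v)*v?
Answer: -1089/42467 ≈ -0.025643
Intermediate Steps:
z = 33 (z = 28 + 5 = 33)
u(v, H) = v² (u(v, H) = v*v = v²)
u(z, -296)/(-42467) = 33²/(-42467) = 1089*(-1/42467) = -1089/42467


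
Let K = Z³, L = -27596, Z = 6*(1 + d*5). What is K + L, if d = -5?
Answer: -3013580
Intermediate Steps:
Z = -144 (Z = 6*(1 - 5*5) = 6*(1 - 25) = 6*(-24) = -144)
K = -2985984 (K = (-144)³ = -2985984)
K + L = -2985984 - 27596 = -3013580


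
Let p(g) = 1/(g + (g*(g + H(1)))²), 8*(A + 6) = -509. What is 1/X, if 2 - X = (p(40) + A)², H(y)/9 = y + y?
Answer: -452666568025/2193459499890254 ≈ -0.00020637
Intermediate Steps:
A = -557/8 (A = -6 + (⅛)*(-509) = -6 - 509/8 = -557/8 ≈ -69.625)
H(y) = 18*y (H(y) = 9*(y + y) = 9*(2*y) = 18*y)
p(g) = 1/(g + g²*(18 + g)²) (p(g) = 1/(g + (g*(g + 18*1))²) = 1/(g + (g*(g + 18))²) = 1/(g + (g*(18 + g))²) = 1/(g + g²*(18 + g)²))
X = -2193459499890254/452666568025 (X = 2 - (1/(40*(1 + 40*(18 + 40)²)) - 557/8)² = 2 - (1/(40*(1 + 40*58²)) - 557/8)² = 2 - (1/(40*(1 + 40*3364)) - 557/8)² = 2 - (1/(40*(1 + 134560)) - 557/8)² = 2 - ((1/40)/134561 - 557/8)² = 2 - ((1/40)*(1/134561) - 557/8)² = 2 - (1/5382440 - 557/8)² = 2 - (-46844048/672805)² = 2 - 1*2194364833026304/452666568025 = 2 - 2194364833026304/452666568025 = -2193459499890254/452666568025 ≈ -4845.6)
1/X = 1/(-2193459499890254/452666568025) = -452666568025/2193459499890254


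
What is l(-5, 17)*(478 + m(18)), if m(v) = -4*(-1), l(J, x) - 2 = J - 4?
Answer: -3374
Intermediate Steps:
l(J, x) = -2 + J (l(J, x) = 2 + (J - 4) = 2 + (-4 + J) = -2 + J)
m(v) = 4
l(-5, 17)*(478 + m(18)) = (-2 - 5)*(478 + 4) = -7*482 = -3374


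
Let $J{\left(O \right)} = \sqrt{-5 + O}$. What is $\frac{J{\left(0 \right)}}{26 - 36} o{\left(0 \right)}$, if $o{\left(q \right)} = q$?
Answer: $0$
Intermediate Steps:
$\frac{J{\left(0 \right)}}{26 - 36} o{\left(0 \right)} = \frac{\sqrt{-5 + 0}}{26 - 36} \cdot 0 = \frac{\sqrt{-5}}{-10} \cdot 0 = - \frac{i \sqrt{5}}{10} \cdot 0 = 0$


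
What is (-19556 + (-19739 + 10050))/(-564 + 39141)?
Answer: -29245/38577 ≈ -0.75809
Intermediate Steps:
(-19556 + (-19739 + 10050))/(-564 + 39141) = (-19556 - 9689)/38577 = -29245*1/38577 = -29245/38577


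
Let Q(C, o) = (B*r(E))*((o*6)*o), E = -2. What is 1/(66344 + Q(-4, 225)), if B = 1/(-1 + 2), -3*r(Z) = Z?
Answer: 1/268844 ≈ 3.7196e-6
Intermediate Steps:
r(Z) = -Z/3
B = 1 (B = 1/1 = 1)
Q(C, o) = 4*o**2 (Q(C, o) = (1*(-1/3*(-2)))*((o*6)*o) = (1*(2/3))*((6*o)*o) = 2*(6*o**2)/3 = 4*o**2)
1/(66344 + Q(-4, 225)) = 1/(66344 + 4*225**2) = 1/(66344 + 4*50625) = 1/(66344 + 202500) = 1/268844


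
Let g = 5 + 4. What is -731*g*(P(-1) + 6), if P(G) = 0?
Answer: -39474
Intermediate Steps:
g = 9
-731*g*(P(-1) + 6) = -6579*(0 + 6) = -6579*6 = -731*54 = -39474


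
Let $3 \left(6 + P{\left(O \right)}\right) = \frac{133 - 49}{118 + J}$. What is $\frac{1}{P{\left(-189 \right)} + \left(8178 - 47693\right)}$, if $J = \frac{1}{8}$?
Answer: $- \frac{135}{5335303} \approx -2.5303 \cdot 10^{-5}$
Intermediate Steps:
$J = \frac{1}{8} \approx 0.125$
$P{\left(O \right)} = - \frac{778}{135}$ ($P{\left(O \right)} = -6 + \frac{\left(133 - 49\right) \frac{1}{118 + \frac{1}{8}}}{3} = -6 + \frac{84 \frac{1}{\frac{945}{8}}}{3} = -6 + \frac{84 \cdot \frac{8}{945}}{3} = -6 + \frac{1}{3} \cdot \frac{32}{45} = -6 + \frac{32}{135} = - \frac{778}{135}$)
$\frac{1}{P{\left(-189 \right)} + \left(8178 - 47693\right)} = \frac{1}{- \frac{778}{135} + \left(8178 - 47693\right)} = \frac{1}{- \frac{778}{135} - 39515} = \frac{1}{- \frac{5335303}{135}} = - \frac{135}{5335303}$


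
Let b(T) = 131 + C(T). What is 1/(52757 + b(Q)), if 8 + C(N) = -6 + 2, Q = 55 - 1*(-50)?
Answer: 1/52876 ≈ 1.8912e-5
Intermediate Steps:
Q = 105 (Q = 55 + 50 = 105)
C(N) = -12 (C(N) = -8 + (-6 + 2) = -8 - 4 = -12)
b(T) = 119 (b(T) = 131 - 12 = 119)
1/(52757 + b(Q)) = 1/(52757 + 119) = 1/52876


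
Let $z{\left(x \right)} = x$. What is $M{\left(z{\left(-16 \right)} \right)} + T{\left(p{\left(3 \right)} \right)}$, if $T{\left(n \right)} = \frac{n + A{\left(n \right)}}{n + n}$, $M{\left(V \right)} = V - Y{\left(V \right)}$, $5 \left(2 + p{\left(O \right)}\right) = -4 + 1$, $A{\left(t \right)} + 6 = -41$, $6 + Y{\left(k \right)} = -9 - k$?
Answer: $- \frac{97}{13} \approx -7.4615$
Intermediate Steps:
$Y{\left(k \right)} = -15 - k$ ($Y{\left(k \right)} = -6 - \left(9 + k\right) = -15 - k$)
$A{\left(t \right)} = -47$ ($A{\left(t \right)} = -6 - 41 = -47$)
$p{\left(O \right)} = - \frac{13}{5}$ ($p{\left(O \right)} = -2 + \frac{-4 + 1}{5} = -2 + \frac{1}{5} \left(-3\right) = -2 - \frac{3}{5} = - \frac{13}{5}$)
$M{\left(V \right)} = 15 + 2 V$ ($M{\left(V \right)} = V - \left(-15 - V\right) = V + \left(15 + V\right) = 15 + 2 V$)
$T{\left(n \right)} = \frac{-47 + n}{2 n}$ ($T{\left(n \right)} = \frac{n - 47}{n + n} = \frac{-47 + n}{2 n}$)
$M{\left(z{\left(-16 \right)} \right)} + T{\left(p{\left(3 \right)} \right)} = \left(15 + 2 \left(-16\right)\right) + \frac{-47 - \frac{13}{5}}{2 \left(- \frac{13}{5}\right)} = \left(15 - 32\right) + \frac{1}{2} \left(- \frac{5}{13}\right) \left(- \frac{248}{5}\right) = -17 + \frac{124}{13} = - \frac{97}{13}$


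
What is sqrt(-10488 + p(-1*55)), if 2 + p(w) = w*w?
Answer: I*sqrt(7465) ≈ 86.4*I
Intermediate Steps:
p(w) = -2 + w**2 (p(w) = -2 + w*w = -2 + w**2)
sqrt(-10488 + p(-1*55)) = sqrt(-10488 + (-2 + (-1*55)**2)) = sqrt(-10488 + (-2 + (-55)**2)) = sqrt(-10488 + (-2 + 3025)) = sqrt(-10488 + 3023) = sqrt(-7465) = I*sqrt(7465)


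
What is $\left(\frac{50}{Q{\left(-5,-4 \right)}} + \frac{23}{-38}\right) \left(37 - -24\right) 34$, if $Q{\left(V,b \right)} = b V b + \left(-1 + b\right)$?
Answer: $- \frac{47031}{19} \approx -2475.3$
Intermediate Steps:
$Q{\left(V,b \right)} = -1 + b + V b^{2}$ ($Q{\left(V,b \right)} = V b b + \left(-1 + b\right) = V b^{2} + \left(-1 + b\right) = -1 + b + V b^{2}$)
$\left(\frac{50}{Q{\left(-5,-4 \right)}} + \frac{23}{-38}\right) \left(37 - -24\right) 34 = \left(\frac{50}{-1 - 4 - 5 \left(-4\right)^{2}} + \frac{23}{-38}\right) \left(37 - -24\right) 34 = \left(\frac{50}{-1 - 4 - 80} + 23 \left(- \frac{1}{38}\right)\right) \left(37 + 24\right) 34 = \left(\frac{50}{-1 - 4 - 80} - \frac{23}{38}\right) 61 \cdot 34 = \left(\frac{50}{-85} - \frac{23}{38}\right) 61 \cdot 34 = \left(50 \left(- \frac{1}{85}\right) - \frac{23}{38}\right) 61 \cdot 34 = \left(- \frac{10}{17} - \frac{23}{38}\right) 61 \cdot 34 = \left(- \frac{771}{646}\right) 61 \cdot 34 = \left(- \frac{47031}{646}\right) 34 = - \frac{47031}{19}$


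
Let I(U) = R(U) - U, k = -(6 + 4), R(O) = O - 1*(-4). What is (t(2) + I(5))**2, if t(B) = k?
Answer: 36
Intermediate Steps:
R(O) = 4 + O (R(O) = O + 4 = 4 + O)
k = -10 (k = -1*10 = -10)
t(B) = -10
I(U) = 4 (I(U) = (4 + U) - U = 4)
(t(2) + I(5))**2 = (-10 + 4)**2 = (-6)**2 = 36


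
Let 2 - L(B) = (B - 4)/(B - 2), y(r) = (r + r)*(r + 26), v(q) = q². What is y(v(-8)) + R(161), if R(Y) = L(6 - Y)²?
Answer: 283980505/24649 ≈ 11521.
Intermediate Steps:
y(r) = 2*r*(26 + r) (y(r) = (2*r)*(26 + r) = 2*r*(26 + r))
L(B) = 2 - (-4 + B)/(-2 + B) (L(B) = 2 - (B - 4)/(B - 2) = 2 - (-4 + B)/(-2 + B))
R(Y) = (6 - Y)²/(4 - Y)² (R(Y) = ((6 - Y)/(-2 + (6 - Y)))² = ((6 - Y)/(4 - Y))² = (6 - Y)²/(4 - Y)²)
y(v(-8)) + R(161) = 2*(-8)²*(26 + (-8)²) + (-6 + 161)²/(-4 + 161)² = 2*64*(26 + 64) + 155²/157² = 2*64*90 + 24025*(1/24649) = 11520 + 24025/24649 = 283980505/24649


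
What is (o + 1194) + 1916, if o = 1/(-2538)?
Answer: 7893179/2538 ≈ 3110.0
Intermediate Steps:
o = -1/2538 ≈ -0.00039401
(o + 1194) + 1916 = (-1/2538 + 1194) + 1916 = 3030371/2538 + 1916 = 7893179/2538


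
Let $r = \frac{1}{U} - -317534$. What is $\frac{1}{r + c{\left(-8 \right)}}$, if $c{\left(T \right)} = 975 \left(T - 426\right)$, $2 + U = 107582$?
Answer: $- \frac{107580}{11362169279} \approx -9.4683 \cdot 10^{-6}$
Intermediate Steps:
$U = 107580$ ($U = -2 + 107582 = 107580$)
$c{\left(T \right)} = -415350 + 975 T$ ($c{\left(T \right)} = 975 \left(-426 + T\right) = -415350 + 975 T$)
$r = \frac{34160307721}{107580}$ ($r = \frac{1}{107580} - -317534 = \frac{1}{107580} + 317534 = \frac{34160307721}{107580} \approx 3.1753 \cdot 10^{5}$)
$\frac{1}{r + c{\left(-8 \right)}} = \frac{1}{\frac{34160307721}{107580} + \left(-415350 + 975 \left(-8\right)\right)} = \frac{1}{\frac{34160307721}{107580} - 423150} = \frac{1}{- \frac{11362169279}{107580}} = - \frac{107580}{11362169279}$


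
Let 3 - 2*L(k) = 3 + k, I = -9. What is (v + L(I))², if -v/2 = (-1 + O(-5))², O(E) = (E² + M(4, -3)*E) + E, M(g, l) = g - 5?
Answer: 5267025/4 ≈ 1.3168e+6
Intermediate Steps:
M(g, l) = -5 + g
O(E) = E² (O(E) = (E² + (-5 + 4)*E) + E = (E² - E) + E = E²)
L(k) = -k/2 (L(k) = 3/2 - (3 + k)/2 = 3/2 + (-3/2 - k/2) = -k/2)
v = -1152 (v = -2*(-1 + (-5)²)² = -2*(-1 + 25)² = -2*24² = -2*576 = -1152)
(v + L(I))² = (-1152 - ½*(-9))² = (-1152 + 9/2)² = (-2295/2)² = 5267025/4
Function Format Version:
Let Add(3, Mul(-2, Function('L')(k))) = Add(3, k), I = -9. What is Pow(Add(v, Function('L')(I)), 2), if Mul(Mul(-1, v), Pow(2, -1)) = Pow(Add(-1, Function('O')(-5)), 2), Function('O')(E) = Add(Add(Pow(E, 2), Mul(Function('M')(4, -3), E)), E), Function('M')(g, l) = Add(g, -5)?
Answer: Rational(5267025, 4) ≈ 1.3168e+6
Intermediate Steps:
Function('M')(g, l) = Add(-5, g)
Function('O')(E) = Pow(E, 2) (Function('O')(E) = Add(Add(Pow(E, 2), Mul(Add(-5, 4), E)), E) = Add(Add(Pow(E, 2), Mul(-1, E)), E) = Pow(E, 2))
Function('L')(k) = Mul(Rational(-1, 2), k) (Function('L')(k) = Add(Rational(3, 2), Mul(Rational(-1, 2), Add(3, k))) = Add(Rational(3, 2), Add(Rational(-3, 2), Mul(Rational(-1, 2), k))) = Mul(Rational(-1, 2), k))
v = -1152 (v = Mul(-2, Pow(Add(-1, Pow(-5, 2)), 2)) = Mul(-2, Pow(Add(-1, 25), 2)) = Mul(-2, Pow(24, 2)) = Mul(-2, 576) = -1152)
Pow(Add(v, Function('L')(I)), 2) = Pow(Add(-1152, Mul(Rational(-1, 2), -9)), 2) = Pow(Add(-1152, Rational(9, 2)), 2) = Pow(Rational(-2295, 2), 2) = Rational(5267025, 4)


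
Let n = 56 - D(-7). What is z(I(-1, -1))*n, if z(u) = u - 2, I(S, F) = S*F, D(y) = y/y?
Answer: -55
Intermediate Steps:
D(y) = 1
I(S, F) = F*S
n = 55 (n = 56 - 1*1 = 56 - 1 = 55)
z(u) = -2 + u
z(I(-1, -1))*n = (-2 - 1*(-1))*55 = (-2 + 1)*55 = -1*55 = -55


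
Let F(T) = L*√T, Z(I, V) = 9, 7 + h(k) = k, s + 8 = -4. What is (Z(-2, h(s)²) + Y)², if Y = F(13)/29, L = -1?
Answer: (261 - √13)²/841 ≈ 78.778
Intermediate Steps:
s = -12 (s = -8 - 4 = -12)
h(k) = -7 + k
F(T) = -√T
Y = -√13/29 ≈ -0.12433
(Z(-2, h(s)²) + Y)² = (9 - √13/29)²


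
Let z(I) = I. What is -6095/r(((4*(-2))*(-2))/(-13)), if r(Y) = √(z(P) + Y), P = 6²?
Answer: -6095*√1469/226 ≈ -1033.7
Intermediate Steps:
P = 36
r(Y) = √(36 + Y)
-6095/r(((4*(-2))*(-2))/(-13)) = -6095/√(36 + ((4*(-2))*(-2))/(-13)) = -6095/√(36 - 8*(-2)*(-1/13)) = -6095/√(36 + 16*(-1/13)) = -6095/√(36 - 16/13) = -6095*√1469/226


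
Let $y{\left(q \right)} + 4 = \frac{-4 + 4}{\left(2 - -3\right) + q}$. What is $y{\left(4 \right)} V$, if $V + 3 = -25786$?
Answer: $103156$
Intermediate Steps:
$y{\left(q \right)} = -4$ ($y{\left(q \right)} = -4 + \frac{-4 + 4}{\left(2 - -3\right) + q} = -4 + \frac{0}{\left(2 + 3\right) + q} = -4 + \frac{0}{5 + q} = -4 + 0 = -4$)
$V = -25789$ ($V = -3 - 25786 = -25789$)
$y{\left(4 \right)} V = \left(-4\right) \left(-25789\right) = 103156$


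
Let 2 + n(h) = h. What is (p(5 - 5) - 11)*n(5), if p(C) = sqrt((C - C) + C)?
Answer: -33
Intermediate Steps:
n(h) = -2 + h
p(C) = sqrt(C) (p(C) = sqrt(0 + C) = sqrt(C))
(p(5 - 5) - 11)*n(5) = (sqrt(5 - 5) - 11)*(-2 + 5) = (sqrt(0) - 11)*3 = (0 - 11)*3 = -11*3 = -33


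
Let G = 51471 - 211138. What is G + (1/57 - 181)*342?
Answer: -221563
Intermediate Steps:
G = -159667
G + (1/57 - 181)*342 = -159667 + (1/57 - 181)*342 = -159667 - 10316/57*342 = -159667 - 61896 = -221563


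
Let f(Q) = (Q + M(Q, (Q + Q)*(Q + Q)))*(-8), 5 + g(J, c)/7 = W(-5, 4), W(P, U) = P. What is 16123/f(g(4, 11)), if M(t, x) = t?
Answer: 16123/1120 ≈ 14.396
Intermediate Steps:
g(J, c) = -70 (g(J, c) = -35 + 7*(-5) = -35 - 35 = -70)
f(Q) = -16*Q (f(Q) = (Q + Q)*(-8) = (2*Q)*(-8) = -16*Q)
16123/f(g(4, 11)) = 16123/((-16*(-70))) = 16123/1120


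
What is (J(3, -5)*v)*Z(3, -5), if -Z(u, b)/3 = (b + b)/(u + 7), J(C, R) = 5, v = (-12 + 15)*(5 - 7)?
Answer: -90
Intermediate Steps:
v = -6 (v = 3*(-2) = -6)
Z(u, b) = -6*b/(7 + u) (Z(u, b) = -3*(b + b)/(u + 7) = -3*2*b/(7 + u) = -6*b/(7 + u))
(J(3, -5)*v)*Z(3, -5) = (5*(-6))*(-6*(-5)/(7 + 3)) = -(-180)*(-5)/10 = -30*3 = -90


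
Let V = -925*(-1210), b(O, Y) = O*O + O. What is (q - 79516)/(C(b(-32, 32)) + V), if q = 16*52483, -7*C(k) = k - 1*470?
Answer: 1330371/1958557 ≈ 0.67926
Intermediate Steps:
b(O, Y) = O + O**2 (b(O, Y) = O**2 + O = O + O**2)
C(k) = 470/7 - k/7 (C(k) = -(k - 1*470)/7 = -(k - 470)/7 = -(-470 + k)/7 = 470/7 - k/7)
V = 1119250
q = 839728
(q - 79516)/(C(b(-32, 32)) + V) = (839728 - 79516)/((470/7 - (-32)*(1 - 32)/7) + 1119250) = 760212/((470/7 - (-32)*(-31)/7) + 1119250) = 760212/((470/7 - 1/7*992) + 1119250) = 760212/((470/7 - 992/7) + 1119250) = 760212/(-522/7 + 1119250) = 760212/(7834228/7) = 760212*(7/7834228) = 1330371/1958557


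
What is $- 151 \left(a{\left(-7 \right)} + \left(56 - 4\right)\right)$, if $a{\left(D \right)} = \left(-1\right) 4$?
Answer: $-7248$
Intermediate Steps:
$a{\left(D \right)} = -4$
$- 151 \left(a{\left(-7 \right)} + \left(56 - 4\right)\right) = - 151 \left(-4 + \left(56 - 4\right)\right) = - 151 \left(-4 + 52\right) = \left(-151\right) 48 = -7248$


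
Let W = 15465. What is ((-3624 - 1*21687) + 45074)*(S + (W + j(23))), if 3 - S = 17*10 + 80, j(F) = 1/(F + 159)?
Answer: 54737126551/182 ≈ 3.0075e+8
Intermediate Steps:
j(F) = 1/(159 + F)
S = -247 (S = 3 - (17*10 + 80) = 3 - (170 + 80) = 3 - 1*250 = 3 - 250 = -247)
((-3624 - 1*21687) + 45074)*(S + (W + j(23))) = ((-3624 - 1*21687) + 45074)*(-247 + (15465 + 1/(159 + 23))) = ((-3624 - 21687) + 45074)*(-247 + (15465 + 1/182)) = (-25311 + 45074)*(-247 + (15465 + 1/182)) = 19763*(-247 + 2814631/182) = 19763*(2769677/182) = 54737126551/182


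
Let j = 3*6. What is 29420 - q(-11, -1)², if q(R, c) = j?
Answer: 29096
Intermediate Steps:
j = 18
q(R, c) = 18
29420 - q(-11, -1)² = 29420 - 1*18² = 29420 - 1*324 = 29420 - 324 = 29096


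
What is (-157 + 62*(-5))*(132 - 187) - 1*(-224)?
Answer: 25909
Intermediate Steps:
(-157 + 62*(-5))*(132 - 187) - 1*(-224) = (-157 - 310)*(-55) + 224 = -467*(-55) + 224 = 25685 + 224 = 25909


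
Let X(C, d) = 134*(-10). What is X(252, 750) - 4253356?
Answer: -4254696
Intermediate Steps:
X(C, d) = -1340
X(252, 750) - 4253356 = -1340 - 4253356 = -4254696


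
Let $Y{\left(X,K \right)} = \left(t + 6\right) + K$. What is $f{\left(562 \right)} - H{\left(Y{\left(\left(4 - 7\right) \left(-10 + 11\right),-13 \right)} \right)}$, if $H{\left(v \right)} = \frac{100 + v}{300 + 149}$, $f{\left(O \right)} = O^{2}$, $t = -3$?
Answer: $\frac{141813866}{449} \approx 3.1584 \cdot 10^{5}$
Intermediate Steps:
$Y{\left(X,K \right)} = 3 + K$ ($Y{\left(X,K \right)} = \left(-3 + 6\right) + K = 3 + K$)
$H{\left(v \right)} = \frac{100}{449} + \frac{v}{449}$ ($H{\left(v \right)} = \frac{100 + v}{449} = \left(100 + v\right) \frac{1}{449} = \frac{100}{449} + \frac{v}{449}$)
$f{\left(562 \right)} - H{\left(Y{\left(\left(4 - 7\right) \left(-10 + 11\right),-13 \right)} \right)} = 562^{2} - \left(\frac{100}{449} + \frac{3 - 13}{449}\right) = 315844 - \left(\frac{100}{449} + \frac{1}{449} \left(-10\right)\right) = 315844 - \left(\frac{100}{449} - \frac{10}{449}\right) = 315844 - \frac{90}{449} = \frac{141813866}{449}$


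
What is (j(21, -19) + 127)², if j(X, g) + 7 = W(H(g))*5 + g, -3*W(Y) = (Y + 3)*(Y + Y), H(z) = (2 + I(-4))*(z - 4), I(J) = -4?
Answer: 494484169/9 ≈ 5.4943e+7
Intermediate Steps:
H(z) = 8 - 2*z (H(z) = (2 - 4)*(z - 4) = -2*(-4 + z) = 8 - 2*z)
W(Y) = -2*Y*(3 + Y)/3 (W(Y) = -(Y + 3)*(Y + Y)/3 = -(3 + Y)*2*Y/3 = -2*Y*(3 + Y)/3)
j(X, g) = -7 + g - 10*(8 - 2*g)*(11 - 2*g)/3 (j(X, g) = -7 + (-2*(8 - 2*g)*(3 + (8 - 2*g))/3*5 + g) = -7 + (-2*(8 - 2*g)*(11 - 2*g)/3*5 + g) = -7 + (-10*(8 - 2*g)*(11 - 2*g)/3 + g) = -7 + (g - 10*(8 - 2*g)*(11 - 2*g)/3) = -7 + g - 10*(8 - 2*g)*(11 - 2*g)/3)
(j(21, -19) + 127)² = ((-901/3 - 40/3*(-19)² + (383/3)*(-19)) + 127)² = ((-901/3 - 40/3*361 - 7277/3) + 127)² = ((-901/3 - 14440/3 - 7277/3) + 127)² = (-22618/3 + 127)² = (-22237/3)² = 494484169/9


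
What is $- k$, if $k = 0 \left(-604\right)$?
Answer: $0$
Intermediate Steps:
$k = 0$
$- k = \left(-1\right) 0 = 0$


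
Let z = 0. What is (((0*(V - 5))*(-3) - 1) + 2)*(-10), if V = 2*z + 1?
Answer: -10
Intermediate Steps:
V = 1 (V = 2*0 + 1 = 0 + 1 = 1)
(((0*(V - 5))*(-3) - 1) + 2)*(-10) = (((0*(1 - 5))*(-3) - 1) + 2)*(-10) = (((0*(-4))*(-3) - 1) + 2)*(-10) = ((0*(-3) - 1) + 2)*(-10) = ((0 - 1) + 2)*(-10) = (-1 + 2)*(-10) = 1*(-10) = -10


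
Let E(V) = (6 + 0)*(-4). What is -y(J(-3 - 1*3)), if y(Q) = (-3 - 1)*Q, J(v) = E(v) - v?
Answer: -72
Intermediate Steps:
E(V) = -24 (E(V) = 6*(-4) = -24)
J(v) = -24 - v
y(Q) = -4*Q
-y(J(-3 - 1*3)) = -(-4)*(-24 - (-3 - 1*3)) = -(-4)*(-24 - (-3 - 3)) = -(-4)*(-24 - 1*(-6)) = -(-4)*(-24 + 6) = -(-4)*(-18) = -1*72 = -72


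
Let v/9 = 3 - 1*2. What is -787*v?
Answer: -7083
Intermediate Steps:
v = 9 (v = 9*(3 - 1*2) = 9*(3 - 2) = 9*1 = 9)
-787*v = -787*9 = -7083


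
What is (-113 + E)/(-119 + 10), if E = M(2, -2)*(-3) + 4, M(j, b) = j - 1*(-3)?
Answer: 124/109 ≈ 1.1376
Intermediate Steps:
M(j, b) = 3 + j (M(j, b) = j + 3 = 3 + j)
E = -11 (E = (3 + 2)*(-3) + 4 = 5*(-3) + 4 = -15 + 4 = -11)
(-113 + E)/(-119 + 10) = (-113 - 11)/(-119 + 10) = -124/(-109) = -124*(-1/109) = 124/109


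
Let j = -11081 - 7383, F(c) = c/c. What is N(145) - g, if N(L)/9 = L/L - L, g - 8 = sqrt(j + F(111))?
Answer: -1304 - I*sqrt(18463) ≈ -1304.0 - 135.88*I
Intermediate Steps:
F(c) = 1
j = -18464
g = 8 + I*sqrt(18463) (g = 8 + sqrt(-18464 + 1) = 8 + sqrt(-18463) = 8 + I*sqrt(18463) ≈ 8.0 + 135.88*I)
N(L) = 9 - 9*L (N(L) = 9*(L/L - L) = 9*(1 - L) = 9 - 9*L)
N(145) - g = (9 - 9*145) - (8 + I*sqrt(18463)) = (9 - 1305) + (-8 - I*sqrt(18463)) = -1296 + (-8 - I*sqrt(18463)) = -1304 - I*sqrt(18463)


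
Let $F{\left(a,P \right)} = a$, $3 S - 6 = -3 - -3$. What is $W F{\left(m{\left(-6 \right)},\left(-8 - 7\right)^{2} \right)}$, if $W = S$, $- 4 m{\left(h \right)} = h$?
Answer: $3$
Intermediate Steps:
$m{\left(h \right)} = - \frac{h}{4}$
$S = 2$ ($S = 2 + \frac{-3 - -3}{3} = 2 + \frac{-3 + 3}{3} = 2 + \frac{1}{3} \cdot 0 = 2 + 0 = 2$)
$W = 2$
$W F{\left(m{\left(-6 \right)},\left(-8 - 7\right)^{2} \right)} = 2 \left(\left(- \frac{1}{4}\right) \left(-6\right)\right) = 2 \cdot \frac{3}{2} = 3$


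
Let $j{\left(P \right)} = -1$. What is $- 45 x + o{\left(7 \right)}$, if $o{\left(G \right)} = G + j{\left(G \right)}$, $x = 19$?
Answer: $-849$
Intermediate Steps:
$o{\left(G \right)} = -1 + G$ ($o{\left(G \right)} = G - 1 = -1 + G$)
$- 45 x + o{\left(7 \right)} = \left(-45\right) 19 + \left(-1 + 7\right) = -855 + 6 = -849$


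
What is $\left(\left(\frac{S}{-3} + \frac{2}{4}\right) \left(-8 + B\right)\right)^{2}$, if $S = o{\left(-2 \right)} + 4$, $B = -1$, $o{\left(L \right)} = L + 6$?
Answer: $\frac{1521}{4} \approx 380.25$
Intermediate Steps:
$o{\left(L \right)} = 6 + L$
$S = 8$ ($S = \left(6 - 2\right) + 4 = 4 + 4 = 8$)
$\left(\left(\frac{S}{-3} + \frac{2}{4}\right) \left(-8 + B\right)\right)^{2} = \left(\left(\frac{8}{-3} + \frac{2}{4}\right) \left(-8 - 1\right)\right)^{2} = \left(\left(8 \left(- \frac{1}{3}\right) + 2 \cdot \frac{1}{4}\right) \left(-9\right)\right)^{2} = \left(\left(- \frac{8}{3} + \frac{1}{2}\right) \left(-9\right)\right)^{2} = \left(\left(- \frac{13}{6}\right) \left(-9\right)\right)^{2} = \left(\frac{39}{2}\right)^{2} = \frac{1521}{4}$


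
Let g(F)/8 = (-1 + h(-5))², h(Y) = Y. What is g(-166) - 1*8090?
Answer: -7802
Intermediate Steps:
g(F) = 288 (g(F) = 8*(-1 - 5)² = 8*(-6)² = 8*36 = 288)
g(-166) - 1*8090 = 288 - 1*8090 = 288 - 8090 = -7802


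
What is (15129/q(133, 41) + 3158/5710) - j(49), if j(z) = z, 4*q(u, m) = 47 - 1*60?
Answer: -174571288/37115 ≈ -4703.5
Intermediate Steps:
q(u, m) = -13/4 (q(u, m) = (47 - 1*60)/4 = (47 - 60)/4 = (1/4)*(-13) = -13/4)
(15129/q(133, 41) + 3158/5710) - j(49) = (15129/(-13/4) + 3158/5710) - 1*49 = (15129*(-4/13) + 3158*(1/5710)) - 49 = (-60516/13 + 1579/2855) - 49 = -172752653/37115 - 49 = -174571288/37115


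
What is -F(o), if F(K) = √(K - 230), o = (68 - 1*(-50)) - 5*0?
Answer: -4*I*√7 ≈ -10.583*I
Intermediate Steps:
o = 118 (o = (68 + 50) + 0 = 118 + 0 = 118)
F(K) = √(-230 + K)
-F(o) = -√(-230 + 118) = -√(-112) = -4*I*√7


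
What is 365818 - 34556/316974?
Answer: 57977380088/158487 ≈ 3.6582e+5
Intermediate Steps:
365818 - 34556/316974 = 365818 - 34556*1/316974 = 365818 - 17278/158487 = 57977380088/158487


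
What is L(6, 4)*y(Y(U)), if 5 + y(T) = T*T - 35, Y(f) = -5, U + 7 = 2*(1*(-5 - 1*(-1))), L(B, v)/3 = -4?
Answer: 180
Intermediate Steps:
L(B, v) = -12 (L(B, v) = 3*(-4) = -12)
U = -15 (U = -7 + 2*(1*(-5 - 1*(-1))) = -7 + 2*(1*(-5 + 1)) = -7 + 2*(1*(-4)) = -7 + 2*(-4) = -7 - 8 = -15)
y(T) = -40 + T² (y(T) = -5 + (T*T - 35) = -5 + (T² - 35) = -5 + (-35 + T²) = -40 + T²)
L(6, 4)*y(Y(U)) = -12*(-40 + (-5)²) = -12*(-40 + 25) = -12*(-15) = 180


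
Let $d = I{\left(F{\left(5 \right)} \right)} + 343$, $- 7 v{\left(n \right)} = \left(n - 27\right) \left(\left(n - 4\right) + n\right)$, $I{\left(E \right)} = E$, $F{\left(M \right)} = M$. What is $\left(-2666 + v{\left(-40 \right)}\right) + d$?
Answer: $-3122$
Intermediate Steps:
$v{\left(n \right)} = - \frac{\left(-27 + n\right) \left(-4 + 2 n\right)}{7}$ ($v{\left(n \right)} = - \frac{\left(n - 27\right) \left(\left(n - 4\right) + n\right)}{7} = - \frac{\left(-27 + n\right) \left(\left(n - 4\right) + n\right)}{7} = - \frac{\left(-27 + n\right) \left(\left(-4 + n\right) + n\right)}{7} = - \frac{\left(-27 + n\right) \left(-4 + 2 n\right)}{7}$)
$d = 348$ ($d = 5 + 343 = 348$)
$\left(-2666 + v{\left(-40 \right)}\right) + d = \left(-2666 - \left(\frac{2428}{7} + \frac{3200}{7}\right)\right) + 348 = \left(-2666 - 804\right) + 348 = -3470 + 348 = -3122$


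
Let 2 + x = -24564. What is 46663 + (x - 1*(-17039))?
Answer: 39136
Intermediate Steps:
x = -24566 (x = -2 - 24564 = -24566)
46663 + (x - 1*(-17039)) = 46663 + (-24566 - 1*(-17039)) = 46663 + (-24566 + 17039) = 46663 - 7527 = 39136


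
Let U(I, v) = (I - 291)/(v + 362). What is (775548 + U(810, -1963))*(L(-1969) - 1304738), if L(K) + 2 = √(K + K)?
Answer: -1620032807369460/1601 + 1241651829*I*√3938/1601 ≈ -1.0119e+12 + 4.8668e+7*I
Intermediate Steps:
L(K) = -2 + √2*√K (L(K) = -2 + √(K + K) = -2 + √(2*K) = -2 + √2*√K)
U(I, v) = (-291 + I)/(362 + v)
(775548 + U(810, -1963))*(L(-1969) - 1304738) = (775548 + (-291 + 810)/(362 - 1963))*((-2 + √2*√(-1969)) - 1304738) = (775548 + 519/(-1601))*((-2 + √2*(I*√1969)) - 1304738) = (775548 - 1/1601*519)*((-2 + I*√3938) - 1304738) = (775548 - 519/1601)*(-1304740 + I*√3938) = 1241651829*(-1304740 + I*√3938)/1601 = -1620032807369460/1601 + 1241651829*I*√3938/1601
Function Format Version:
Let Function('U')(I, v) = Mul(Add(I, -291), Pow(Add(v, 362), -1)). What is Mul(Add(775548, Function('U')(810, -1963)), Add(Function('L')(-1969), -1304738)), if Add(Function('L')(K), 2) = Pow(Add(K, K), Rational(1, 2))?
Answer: Add(Rational(-1620032807369460, 1601), Mul(Rational(1241651829, 1601), I, Pow(3938, Rational(1, 2)))) ≈ Add(-1.0119e+12, Mul(4.8668e+7, I))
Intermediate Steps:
Function('L')(K) = Add(-2, Mul(Pow(2, Rational(1, 2)), Pow(K, Rational(1, 2)))) (Function('L')(K) = Add(-2, Pow(Add(K, K), Rational(1, 2))) = Add(-2, Pow(Mul(2, K), Rational(1, 2))) = Add(-2, Mul(Pow(2, Rational(1, 2)), Pow(K, Rational(1, 2)))))
Function('U')(I, v) = Mul(Pow(Add(362, v), -1), Add(-291, I)) (Function('U')(I, v) = Mul(Add(-291, I), Pow(Add(362, v), -1)) = Mul(Pow(Add(362, v), -1), Add(-291, I)))
Mul(Add(775548, Function('U')(810, -1963)), Add(Function('L')(-1969), -1304738)) = Mul(Add(775548, Mul(Pow(Add(362, -1963), -1), Add(-291, 810))), Add(Add(-2, Mul(Pow(2, Rational(1, 2)), Pow(-1969, Rational(1, 2)))), -1304738)) = Mul(Add(775548, Mul(Pow(-1601, -1), 519)), Add(Add(-2, Mul(Pow(2, Rational(1, 2)), Mul(I, Pow(1969, Rational(1, 2))))), -1304738)) = Mul(Add(775548, Mul(Rational(-1, 1601), 519)), Add(Add(-2, Mul(I, Pow(3938, Rational(1, 2)))), -1304738)) = Mul(Add(775548, Rational(-519, 1601)), Add(-1304740, Mul(I, Pow(3938, Rational(1, 2))))) = Mul(Rational(1241651829, 1601), Add(-1304740, Mul(I, Pow(3938, Rational(1, 2))))) = Add(Rational(-1620032807369460, 1601), Mul(Rational(1241651829, 1601), I, Pow(3938, Rational(1, 2))))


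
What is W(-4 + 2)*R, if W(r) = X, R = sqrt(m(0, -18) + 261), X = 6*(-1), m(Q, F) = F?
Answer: -54*sqrt(3) ≈ -93.531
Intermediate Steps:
X = -6
R = 9*sqrt(3) (R = sqrt(-18 + 261) = sqrt(243) = 9*sqrt(3) ≈ 15.588)
W(r) = -6
W(-4 + 2)*R = -54*sqrt(3)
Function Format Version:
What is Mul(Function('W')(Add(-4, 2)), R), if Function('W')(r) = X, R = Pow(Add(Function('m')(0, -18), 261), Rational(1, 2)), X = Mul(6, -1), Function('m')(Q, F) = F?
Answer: Mul(-54, Pow(3, Rational(1, 2))) ≈ -93.531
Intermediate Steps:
X = -6
R = Mul(9, Pow(3, Rational(1, 2))) (R = Pow(Add(-18, 261), Rational(1, 2)) = Pow(243, Rational(1, 2)) = Mul(9, Pow(3, Rational(1, 2))) ≈ 15.588)
Function('W')(r) = -6
Mul(Function('W')(Add(-4, 2)), R) = Mul(-6, Mul(9, Pow(3, Rational(1, 2)))) = Mul(-54, Pow(3, Rational(1, 2)))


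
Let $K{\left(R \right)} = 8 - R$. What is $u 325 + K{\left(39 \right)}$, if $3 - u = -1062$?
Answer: $346094$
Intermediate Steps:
$u = 1065$ ($u = 3 - -1062 = 3 + 1062 = 1065$)
$u 325 + K{\left(39 \right)} = 1065 \cdot 325 + \left(8 - 39\right) = 346125 + \left(8 - 39\right) = 346125 - 31 = 346094$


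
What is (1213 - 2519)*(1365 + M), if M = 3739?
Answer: -6665824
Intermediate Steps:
(1213 - 2519)*(1365 + M) = (1213 - 2519)*(1365 + 3739) = -1306*5104 = -6665824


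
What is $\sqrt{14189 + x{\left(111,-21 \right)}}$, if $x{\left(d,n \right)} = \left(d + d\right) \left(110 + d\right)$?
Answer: $\sqrt{63251} \approx 251.5$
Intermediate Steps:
$x{\left(d,n \right)} = 2 d \left(110 + d\right)$
$\sqrt{14189 + x{\left(111,-21 \right)}} = \sqrt{14189 + 2 \cdot 111 \left(110 + 111\right)} = \sqrt{14189 + 2 \cdot 111 \cdot 221} = \sqrt{14189 + 49062} = \sqrt{63251}$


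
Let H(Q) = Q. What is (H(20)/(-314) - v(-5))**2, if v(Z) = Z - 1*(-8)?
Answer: 231361/24649 ≈ 9.3862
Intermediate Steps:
v(Z) = 8 + Z (v(Z) = Z + 8 = 8 + Z)
(H(20)/(-314) - v(-5))**2 = (20/(-314) - (8 - 5))**2 = (20*(-1/314) - 1*3)**2 = (-10/157 - 3)**2 = (-481/157)**2 = 231361/24649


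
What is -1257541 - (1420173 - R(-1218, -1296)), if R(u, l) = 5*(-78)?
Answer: -2678104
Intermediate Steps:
R(u, l) = -390
-1257541 - (1420173 - R(-1218, -1296)) = -1257541 - (1420173 - 1*(-390)) = -1257541 - (1420173 + 390) = -1257541 - 1*1420563 = -1257541 - 1420563 = -2678104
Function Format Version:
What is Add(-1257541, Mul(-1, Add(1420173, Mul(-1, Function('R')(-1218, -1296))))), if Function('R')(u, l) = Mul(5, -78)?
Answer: -2678104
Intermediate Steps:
Function('R')(u, l) = -390
Add(-1257541, Mul(-1, Add(1420173, Mul(-1, Function('R')(-1218, -1296))))) = Add(-1257541, Mul(-1, Add(1420173, Mul(-1, -390)))) = Add(-1257541, Mul(-1, Add(1420173, 390))) = Add(-1257541, Mul(-1, 1420563)) = Add(-1257541, -1420563) = -2678104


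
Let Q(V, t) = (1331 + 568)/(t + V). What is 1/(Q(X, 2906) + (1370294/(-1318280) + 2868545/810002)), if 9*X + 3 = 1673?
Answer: 1856920610177840/5786541130194303 ≈ 0.32090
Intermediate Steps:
X = 1670/9 (X = -1/3 + (1/9)*1673 = -1/3 + 1673/9 = 1670/9 ≈ 185.56)
Q(V, t) = 1899/(V + t)
1/(Q(X, 2906) + (1370294/(-1318280) + 2868545/810002)) = 1/(1899/(1670/9 + 2906) + (1370294/(-1318280) + 2868545/810002)) = 1/(1899/(27824/9) + (1370294*(-1/1318280) + 2868545*(1/810002))) = 1/(1899*(9/27824) + (-685147/659140 + 2868545/810002)) = 1/(17091/27824 + 667901155503/266952359140) = 1/(5786541130194303/1856920610177840) = 1856920610177840/5786541130194303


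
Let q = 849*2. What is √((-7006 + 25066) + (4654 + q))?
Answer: 2*√6103 ≈ 156.24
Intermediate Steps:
q = 1698
√((-7006 + 25066) + (4654 + q)) = √((-7006 + 25066) + (4654 + 1698)) = √(18060 + 6352) = √24412 = 2*√6103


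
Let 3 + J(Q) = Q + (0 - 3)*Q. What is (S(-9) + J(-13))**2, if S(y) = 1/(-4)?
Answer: 8281/16 ≈ 517.56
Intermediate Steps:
J(Q) = -3 - 2*Q (J(Q) = -3 + (Q + (0 - 3)*Q) = -3 + (Q - 3*Q) = -3 - 2*Q)
S(y) = -1/4
(S(-9) + J(-13))**2 = (-1/4 + (-3 - 2*(-13)))**2 = (-1/4 + (-3 + 26))**2 = (-1/4 + 23)**2 = (91/4)**2 = 8281/16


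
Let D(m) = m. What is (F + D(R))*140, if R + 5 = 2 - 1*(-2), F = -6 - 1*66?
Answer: -10220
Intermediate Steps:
F = -72 (F = -6 - 66 = -72)
R = -1 (R = -5 + (2 - 1*(-2)) = -5 + (2 + 2) = -5 + 4 = -1)
(F + D(R))*140 = (-72 - 1)*140 = -73*140 = -10220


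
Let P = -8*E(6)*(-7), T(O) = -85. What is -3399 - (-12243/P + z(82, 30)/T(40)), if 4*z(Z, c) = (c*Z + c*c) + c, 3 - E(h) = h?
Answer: -470819/136 ≈ -3461.9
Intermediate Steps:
E(h) = 3 - h
z(Z, c) = c/4 + c**2/4 + Z*c/4 (z(Z, c) = ((c*Z + c*c) + c)/4 = ((Z*c + c**2) + c)/4 = ((c**2 + Z*c) + c)/4 = (c + c**2 + Z*c)/4 = c/4 + c**2/4 + Z*c/4)
P = -168 (P = -8*(3 - 1*6)*(-7) = -8*(3 - 6)*(-7) = -8*(-3)*(-7) = 24*(-7) = -168)
-3399 - (-12243/P + z(82, 30)/T(40)) = -3399 - (-12243/(-168) + ((1/4)*30*(1 + 82 + 30))/(-85)) = -3399 - (-12243*(-1/168) + ((1/4)*30*113)*(-1/85)) = -3399 - (583/8 + (1695/2)*(-1/85)) = -3399 - (583/8 - 339/34) = -3399 - 1*8555/136 = -3399 - 8555/136 = -470819/136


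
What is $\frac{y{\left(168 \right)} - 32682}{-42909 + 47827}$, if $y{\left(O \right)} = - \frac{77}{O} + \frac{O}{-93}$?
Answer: $- \frac{24317093}{3658992} \approx -6.6458$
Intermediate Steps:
$y{\left(O \right)} = - \frac{77}{O} - \frac{O}{93}$ ($y{\left(O \right)} = - \frac{77}{O} + O \left(- \frac{1}{93}\right) = - \frac{77}{O} - \frac{O}{93}$)
$\frac{y{\left(168 \right)} - 32682}{-42909 + 47827} = \frac{\left(- \frac{77}{168} - \frac{56}{31}\right) - 32682}{-42909 + 47827} = \frac{\left(\left(-77\right) \frac{1}{168} - \frac{56}{31}\right) - 32682}{4918} = \left(\left(- \frac{11}{24} - \frac{56}{31}\right) - 32682\right) \frac{1}{4918} = \left(- \frac{1685}{744} - 32682\right) \frac{1}{4918} = \left(- \frac{24317093}{744}\right) \frac{1}{4918} = - \frac{24317093}{3658992}$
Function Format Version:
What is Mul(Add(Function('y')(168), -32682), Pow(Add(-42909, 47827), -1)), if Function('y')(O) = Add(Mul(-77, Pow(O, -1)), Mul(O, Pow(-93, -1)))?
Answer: Rational(-24317093, 3658992) ≈ -6.6458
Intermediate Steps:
Function('y')(O) = Add(Mul(-77, Pow(O, -1)), Mul(Rational(-1, 93), O)) (Function('y')(O) = Add(Mul(-77, Pow(O, -1)), Mul(O, Rational(-1, 93))) = Add(Mul(-77, Pow(O, -1)), Mul(Rational(-1, 93), O)))
Mul(Add(Function('y')(168), -32682), Pow(Add(-42909, 47827), -1)) = Mul(Add(Add(Mul(-77, Pow(168, -1)), Mul(Rational(-1, 93), 168)), -32682), Pow(Add(-42909, 47827), -1)) = Mul(Add(Add(Mul(-77, Rational(1, 168)), Rational(-56, 31)), -32682), Pow(4918, -1)) = Mul(Add(Add(Rational(-11, 24), Rational(-56, 31)), -32682), Rational(1, 4918)) = Mul(Add(Rational(-1685, 744), -32682), Rational(1, 4918)) = Mul(Rational(-24317093, 744), Rational(1, 4918)) = Rational(-24317093, 3658992)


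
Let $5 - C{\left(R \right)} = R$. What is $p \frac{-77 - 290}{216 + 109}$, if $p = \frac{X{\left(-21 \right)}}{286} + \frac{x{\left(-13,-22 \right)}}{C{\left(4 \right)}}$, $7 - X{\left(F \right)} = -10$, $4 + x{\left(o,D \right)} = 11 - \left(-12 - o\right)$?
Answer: $- \frac{636011}{92950} \approx -6.8425$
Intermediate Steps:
$C{\left(R \right)} = 5 - R$
$x{\left(o,D \right)} = 19 + o$ ($x{\left(o,D \right)} = -4 - \left(-23 - o\right) = -4 + \left(11 + \left(12 + o\right)\right) = -4 + \left(23 + o\right) = 19 + o$)
$X{\left(F \right)} = 17$ ($X{\left(F \right)} = 7 - -10 = 7 + 10 = 17$)
$p = \frac{1733}{286}$ ($p = \frac{17}{286} + \frac{19 - 13}{5 - 4} = 17 \cdot \frac{1}{286} + \frac{6}{5 - 4} = \frac{17}{286} + \frac{6}{1} = \frac{17}{286} + 6 \cdot 1 = \frac{17}{286} + 6 = \frac{1733}{286} \approx 6.0594$)
$p \frac{-77 - 290}{216 + 109} = \frac{1733 \frac{-77 - 290}{216 + 109}}{286} = \frac{1733 \left(- \frac{367}{325}\right)}{286} = \frac{1733 \left(\left(-367\right) \frac{1}{325}\right)}{286} = \frac{1733}{286} \left(- \frac{367}{325}\right) = - \frac{636011}{92950}$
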